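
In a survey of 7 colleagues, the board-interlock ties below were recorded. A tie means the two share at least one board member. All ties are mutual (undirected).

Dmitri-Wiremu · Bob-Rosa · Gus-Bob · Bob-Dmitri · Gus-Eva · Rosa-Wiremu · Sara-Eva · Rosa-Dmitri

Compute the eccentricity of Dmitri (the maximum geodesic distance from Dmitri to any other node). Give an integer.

4

Distances from Dmitri: Bob:1, Eva:3, Gus:2, Rosa:1, Sara:4, Wiremu:1.
The largest is 4 (to Sara), so the eccentricity of Dmitri is 4.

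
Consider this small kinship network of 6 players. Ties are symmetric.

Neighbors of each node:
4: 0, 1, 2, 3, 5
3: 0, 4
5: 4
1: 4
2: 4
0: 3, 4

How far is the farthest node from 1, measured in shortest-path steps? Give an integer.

Distances from 1: 0:2, 2:2, 3:2, 4:1, 5:2.
The largest is 2 (to 2, 5, 3, and 0), so the eccentricity of 1 is 2.

2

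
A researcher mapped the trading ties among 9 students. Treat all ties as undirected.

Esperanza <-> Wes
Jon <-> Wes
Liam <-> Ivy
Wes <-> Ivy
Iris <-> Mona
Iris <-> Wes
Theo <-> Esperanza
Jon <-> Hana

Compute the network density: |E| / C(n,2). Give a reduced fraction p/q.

2/9

There are 8 edges and 9 nodes, so the maximum possible is C(9,2) = 36.
Density = 8/36 = 2/9.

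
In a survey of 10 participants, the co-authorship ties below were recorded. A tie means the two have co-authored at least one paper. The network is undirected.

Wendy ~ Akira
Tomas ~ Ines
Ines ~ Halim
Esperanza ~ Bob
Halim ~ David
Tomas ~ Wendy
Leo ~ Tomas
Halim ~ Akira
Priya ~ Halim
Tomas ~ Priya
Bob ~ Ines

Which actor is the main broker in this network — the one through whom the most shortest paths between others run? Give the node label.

Ines

Unnormalized betweenness of each node: Akira:2, Bob:8, David:0, Esperanza:0, Halim:27/2, Ines:16, Leo:0, Priya:2, Tomas:27/2, Wendy:2.
Ines has the largest value, 16, making it the main broker — the node through which the most shortest paths run.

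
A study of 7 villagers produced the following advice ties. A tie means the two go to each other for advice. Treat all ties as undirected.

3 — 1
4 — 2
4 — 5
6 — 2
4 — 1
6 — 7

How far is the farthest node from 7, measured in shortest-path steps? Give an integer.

5

Distances from 7: 1:4, 2:2, 3:5, 4:3, 5:4, 6:1.
The largest is 5 (to 3), so the eccentricity of 7 is 5.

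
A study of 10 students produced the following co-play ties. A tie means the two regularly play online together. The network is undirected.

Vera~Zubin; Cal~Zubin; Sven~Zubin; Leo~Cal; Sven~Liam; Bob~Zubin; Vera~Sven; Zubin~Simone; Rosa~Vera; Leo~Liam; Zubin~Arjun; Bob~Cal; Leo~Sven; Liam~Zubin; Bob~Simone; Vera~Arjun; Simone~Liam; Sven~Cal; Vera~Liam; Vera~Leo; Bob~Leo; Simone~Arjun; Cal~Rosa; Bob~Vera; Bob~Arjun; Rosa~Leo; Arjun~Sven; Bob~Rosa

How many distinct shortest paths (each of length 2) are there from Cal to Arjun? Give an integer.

3

The shortest distance is 2. The length-2 paths are: Cal–Bob–Arjun; Cal–Sven–Arjun; Cal–Zubin–Arjun.
That gives 3 distinct shortest paths.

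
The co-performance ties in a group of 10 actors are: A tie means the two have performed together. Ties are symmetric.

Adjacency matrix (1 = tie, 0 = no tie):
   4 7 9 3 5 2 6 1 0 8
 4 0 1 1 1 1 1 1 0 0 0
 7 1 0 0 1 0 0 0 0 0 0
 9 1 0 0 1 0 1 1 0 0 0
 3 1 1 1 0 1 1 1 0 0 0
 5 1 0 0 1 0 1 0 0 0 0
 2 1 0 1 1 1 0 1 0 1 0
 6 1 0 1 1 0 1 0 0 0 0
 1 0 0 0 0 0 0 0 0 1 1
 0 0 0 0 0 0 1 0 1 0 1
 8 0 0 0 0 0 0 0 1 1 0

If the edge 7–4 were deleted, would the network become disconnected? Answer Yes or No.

No

Even without that edge, 7 still reaches 4 via 7 – 3 – 4, so the network stays connected. Not a bridge.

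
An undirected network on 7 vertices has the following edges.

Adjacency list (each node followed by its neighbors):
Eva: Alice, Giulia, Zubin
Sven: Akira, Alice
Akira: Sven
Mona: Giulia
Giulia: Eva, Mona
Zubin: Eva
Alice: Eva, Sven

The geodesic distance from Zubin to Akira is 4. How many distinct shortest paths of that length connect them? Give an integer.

1

The shortest distance is 4, and the only length-4 path is Zubin–Eva–Alice–Sven–Akira. So there is exactly 1 shortest path.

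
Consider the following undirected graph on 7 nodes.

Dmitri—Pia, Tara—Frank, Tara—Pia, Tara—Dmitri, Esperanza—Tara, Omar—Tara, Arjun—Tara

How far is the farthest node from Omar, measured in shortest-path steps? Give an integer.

Distances from Omar: Arjun:2, Dmitri:2, Esperanza:2, Frank:2, Pia:2, Tara:1.
The largest is 2 (to Frank, Arjun, Esperanza, Pia, and Dmitri), so the eccentricity of Omar is 2.

2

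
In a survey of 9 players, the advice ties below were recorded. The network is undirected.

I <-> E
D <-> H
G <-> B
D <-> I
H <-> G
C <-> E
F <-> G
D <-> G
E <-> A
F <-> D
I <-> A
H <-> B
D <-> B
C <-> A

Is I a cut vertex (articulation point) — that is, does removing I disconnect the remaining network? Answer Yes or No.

Yes

Removing I leaves {A, C, and E} with no path to {B, D, F, G, and H}, so the network splits into 2 components. I is a cut vertex.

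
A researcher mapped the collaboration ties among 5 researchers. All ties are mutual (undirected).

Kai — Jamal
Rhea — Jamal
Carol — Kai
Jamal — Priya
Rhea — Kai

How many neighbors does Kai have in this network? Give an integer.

3

Kai is directly tied to Carol, Jamal, and Rhea. That is 3 neighbors, so the degree of Kai is 3.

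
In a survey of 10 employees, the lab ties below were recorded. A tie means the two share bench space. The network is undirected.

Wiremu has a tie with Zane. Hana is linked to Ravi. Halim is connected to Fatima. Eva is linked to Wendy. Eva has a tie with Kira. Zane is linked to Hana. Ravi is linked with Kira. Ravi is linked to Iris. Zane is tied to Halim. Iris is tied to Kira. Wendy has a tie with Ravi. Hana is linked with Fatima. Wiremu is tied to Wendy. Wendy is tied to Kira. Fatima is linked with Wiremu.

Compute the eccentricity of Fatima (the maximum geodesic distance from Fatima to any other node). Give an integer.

3

Distances from Fatima: Eva:3, Halim:1, Hana:1, Iris:3, Kira:3, Ravi:2, Wendy:2, Wiremu:1, Zane:2.
The largest is 3 (to Kira, Eva, and Iris), so the eccentricity of Fatima is 3.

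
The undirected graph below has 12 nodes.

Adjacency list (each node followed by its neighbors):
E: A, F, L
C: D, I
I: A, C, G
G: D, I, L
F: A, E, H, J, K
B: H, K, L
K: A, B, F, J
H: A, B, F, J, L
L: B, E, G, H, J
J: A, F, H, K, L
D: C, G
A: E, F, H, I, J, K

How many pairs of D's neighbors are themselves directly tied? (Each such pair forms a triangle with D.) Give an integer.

0

D's neighbors are C and G, but none of them are tied to each other, so no triangle contains D.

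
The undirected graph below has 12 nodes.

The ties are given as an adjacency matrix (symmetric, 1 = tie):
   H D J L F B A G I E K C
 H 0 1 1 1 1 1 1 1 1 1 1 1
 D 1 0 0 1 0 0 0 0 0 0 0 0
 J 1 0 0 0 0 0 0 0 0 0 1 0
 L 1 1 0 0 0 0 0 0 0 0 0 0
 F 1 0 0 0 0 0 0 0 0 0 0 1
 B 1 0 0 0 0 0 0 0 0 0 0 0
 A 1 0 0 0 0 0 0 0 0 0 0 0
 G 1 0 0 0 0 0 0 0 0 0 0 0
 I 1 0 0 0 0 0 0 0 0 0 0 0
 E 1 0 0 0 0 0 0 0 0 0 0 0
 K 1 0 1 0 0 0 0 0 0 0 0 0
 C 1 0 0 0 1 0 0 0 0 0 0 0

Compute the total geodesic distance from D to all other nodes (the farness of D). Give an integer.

Distances from D: A:2, B:2, C:2, E:2, F:2, G:2, H:1, I:2, J:2, K:2, L:1.
Sum = 2 + 2 + 2 + 2 + 2 + 2 + 1 + 2 + 2 + 2 + 1 = 20.

20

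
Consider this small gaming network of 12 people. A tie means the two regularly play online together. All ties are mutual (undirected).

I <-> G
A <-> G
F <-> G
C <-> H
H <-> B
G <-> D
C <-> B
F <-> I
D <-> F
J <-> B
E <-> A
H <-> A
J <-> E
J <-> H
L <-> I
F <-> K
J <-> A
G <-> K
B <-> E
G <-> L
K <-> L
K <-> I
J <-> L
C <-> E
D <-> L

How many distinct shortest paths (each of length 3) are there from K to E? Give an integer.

The shortest distance is 3. The length-3 paths are: K–L–J–E; K–G–A–E.
That gives 2 distinct shortest paths.

2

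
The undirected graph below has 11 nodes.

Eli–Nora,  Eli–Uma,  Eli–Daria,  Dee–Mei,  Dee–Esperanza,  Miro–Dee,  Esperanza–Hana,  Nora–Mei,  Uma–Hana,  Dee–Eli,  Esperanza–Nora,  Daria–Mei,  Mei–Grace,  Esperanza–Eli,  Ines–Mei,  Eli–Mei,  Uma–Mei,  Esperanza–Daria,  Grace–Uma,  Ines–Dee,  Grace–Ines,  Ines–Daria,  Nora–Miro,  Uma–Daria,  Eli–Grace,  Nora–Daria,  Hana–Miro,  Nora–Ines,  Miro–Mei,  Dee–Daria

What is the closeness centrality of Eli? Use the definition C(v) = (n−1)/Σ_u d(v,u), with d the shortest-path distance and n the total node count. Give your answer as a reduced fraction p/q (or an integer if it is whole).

Distances from Eli: Daria:1, Dee:1, Esperanza:1, Grace:1, Hana:2, Ines:2, Mei:1, Miro:2, Nora:1, Uma:1. Sum = 13.
n = 11, so closeness = 10/13.

10/13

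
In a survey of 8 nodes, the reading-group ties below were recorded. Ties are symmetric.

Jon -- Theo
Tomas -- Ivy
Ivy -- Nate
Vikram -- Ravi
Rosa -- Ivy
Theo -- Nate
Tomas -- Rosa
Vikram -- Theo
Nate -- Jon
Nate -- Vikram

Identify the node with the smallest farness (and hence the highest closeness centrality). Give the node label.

Nate

Farness (sum of distances to all others) for each node — Ivy:12, Jon:15, Nate:10, Ravi:19, Rosa:17, Theo:13, Tomas:17, Vikram:13.
The smallest farness is 10, for Nate, so Nate has the highest closeness.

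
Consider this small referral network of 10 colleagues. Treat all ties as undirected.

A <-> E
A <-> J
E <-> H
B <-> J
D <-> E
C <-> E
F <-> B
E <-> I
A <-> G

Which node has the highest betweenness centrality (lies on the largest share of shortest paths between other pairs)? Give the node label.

Unnormalized betweenness of each node: A:23, B:8, C:0, D:0, E:26, F:0, G:0, H:0, I:0, J:14.
E has the largest value, 26, making it the main broker — the node through which the most shortest paths run.

E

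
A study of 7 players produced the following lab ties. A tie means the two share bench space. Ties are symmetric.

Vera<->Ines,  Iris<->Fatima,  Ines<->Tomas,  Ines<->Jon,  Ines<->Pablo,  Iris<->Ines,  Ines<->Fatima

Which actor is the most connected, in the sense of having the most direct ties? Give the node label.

Degrees — Fatima:2, Ines:6, Iris:2, Jon:1, Pablo:1, Tomas:1, Vera:1.
The maximum is 6, attained only by Ines.

Ines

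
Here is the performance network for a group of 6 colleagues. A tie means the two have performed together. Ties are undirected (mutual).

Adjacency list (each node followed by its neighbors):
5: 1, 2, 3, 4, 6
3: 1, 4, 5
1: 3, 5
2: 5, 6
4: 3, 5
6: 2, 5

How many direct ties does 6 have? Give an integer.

2

6 is directly tied to 2 and 5. That is 2 neighbors, so the degree of 6 is 2.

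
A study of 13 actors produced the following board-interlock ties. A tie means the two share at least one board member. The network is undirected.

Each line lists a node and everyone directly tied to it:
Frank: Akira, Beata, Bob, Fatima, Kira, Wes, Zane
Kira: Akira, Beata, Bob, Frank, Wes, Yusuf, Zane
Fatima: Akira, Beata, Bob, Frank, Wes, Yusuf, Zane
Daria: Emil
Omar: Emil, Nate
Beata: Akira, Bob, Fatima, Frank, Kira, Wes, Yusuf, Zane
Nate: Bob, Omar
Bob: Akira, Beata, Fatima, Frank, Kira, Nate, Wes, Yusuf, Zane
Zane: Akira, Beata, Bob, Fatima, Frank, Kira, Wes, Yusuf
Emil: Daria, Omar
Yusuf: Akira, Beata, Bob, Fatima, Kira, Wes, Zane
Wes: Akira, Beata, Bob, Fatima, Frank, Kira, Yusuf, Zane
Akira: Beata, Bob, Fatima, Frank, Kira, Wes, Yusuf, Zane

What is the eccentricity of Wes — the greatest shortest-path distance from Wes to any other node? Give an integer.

Distances from Wes: Akira:1, Beata:1, Bob:1, Daria:5, Emil:4, Fatima:1, Frank:1, Kira:1, Nate:2, Omar:3, Yusuf:1, Zane:1.
The largest is 5 (to Daria), so the eccentricity of Wes is 5.

5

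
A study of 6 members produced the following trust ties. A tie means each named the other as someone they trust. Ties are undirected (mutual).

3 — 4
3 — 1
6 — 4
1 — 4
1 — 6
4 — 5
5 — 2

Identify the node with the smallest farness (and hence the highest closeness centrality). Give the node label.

Farness (sum of distances to all others) for each node — 1:8, 2:12, 3:9, 4:6, 5:8, 6:9.
The smallest farness is 6, for 4, so 4 has the highest closeness.

4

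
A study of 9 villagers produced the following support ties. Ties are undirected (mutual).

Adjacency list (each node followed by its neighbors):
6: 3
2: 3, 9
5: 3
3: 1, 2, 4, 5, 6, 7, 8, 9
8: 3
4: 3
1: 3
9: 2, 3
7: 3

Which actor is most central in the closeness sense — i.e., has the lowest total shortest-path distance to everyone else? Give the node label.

3

Farness (sum of distances to all others) for each node — 1:15, 2:14, 3:8, 4:15, 5:15, 6:15, 7:15, 8:15, 9:14.
The smallest farness is 8, for 3, so 3 has the highest closeness.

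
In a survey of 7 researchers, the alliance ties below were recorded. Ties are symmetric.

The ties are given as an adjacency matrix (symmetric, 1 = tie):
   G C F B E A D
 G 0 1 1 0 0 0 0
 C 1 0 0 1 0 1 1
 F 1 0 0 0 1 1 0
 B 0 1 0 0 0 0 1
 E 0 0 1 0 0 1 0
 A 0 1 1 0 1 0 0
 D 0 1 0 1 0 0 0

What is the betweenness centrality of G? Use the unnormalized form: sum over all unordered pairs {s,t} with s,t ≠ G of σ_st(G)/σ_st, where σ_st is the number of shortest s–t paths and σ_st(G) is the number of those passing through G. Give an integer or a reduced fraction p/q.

3/2

Pairs whose geodesics pass through G — C–F: 1/2; F–B: 1/2; F–D: 1/2.
All other pairs contribute 0.
Summing the contributions gives betweenness(G) = 3/2.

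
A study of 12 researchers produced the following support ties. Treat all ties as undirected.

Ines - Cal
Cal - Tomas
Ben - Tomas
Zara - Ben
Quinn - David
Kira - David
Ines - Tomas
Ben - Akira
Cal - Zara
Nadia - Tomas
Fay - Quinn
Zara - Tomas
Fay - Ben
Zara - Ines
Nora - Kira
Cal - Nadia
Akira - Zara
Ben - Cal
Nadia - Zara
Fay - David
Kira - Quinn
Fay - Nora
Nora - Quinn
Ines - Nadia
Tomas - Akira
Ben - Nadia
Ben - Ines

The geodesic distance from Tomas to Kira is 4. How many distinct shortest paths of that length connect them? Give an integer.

3

The shortest distance is 4. The length-4 paths are: Tomas–Ben–Fay–David–Kira; Tomas–Ben–Fay–Quinn–Kira; Tomas–Ben–Fay–Nora–Kira.
That gives 3 distinct shortest paths.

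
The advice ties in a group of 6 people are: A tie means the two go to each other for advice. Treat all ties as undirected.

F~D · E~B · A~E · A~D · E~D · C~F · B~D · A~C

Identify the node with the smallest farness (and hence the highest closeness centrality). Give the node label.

Farness (sum of distances to all others) for each node — A:7, B:9, C:9, D:6, E:7, F:8.
The smallest farness is 6, for D, so D has the highest closeness.

D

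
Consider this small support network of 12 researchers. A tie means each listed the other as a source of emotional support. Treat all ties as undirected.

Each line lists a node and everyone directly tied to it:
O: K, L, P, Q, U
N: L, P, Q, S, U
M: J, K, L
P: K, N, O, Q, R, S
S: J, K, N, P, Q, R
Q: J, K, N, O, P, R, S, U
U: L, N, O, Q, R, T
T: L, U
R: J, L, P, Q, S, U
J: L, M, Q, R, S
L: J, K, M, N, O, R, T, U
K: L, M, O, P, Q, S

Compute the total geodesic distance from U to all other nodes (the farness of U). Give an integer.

16

Distances from U: J:2, K:2, L:1, M:2, N:1, O:1, P:2, Q:1, R:1, S:2, T:1.
Sum = 2 + 2 + 1 + 2 + 1 + 1 + 2 + 1 + 1 + 2 + 1 = 16.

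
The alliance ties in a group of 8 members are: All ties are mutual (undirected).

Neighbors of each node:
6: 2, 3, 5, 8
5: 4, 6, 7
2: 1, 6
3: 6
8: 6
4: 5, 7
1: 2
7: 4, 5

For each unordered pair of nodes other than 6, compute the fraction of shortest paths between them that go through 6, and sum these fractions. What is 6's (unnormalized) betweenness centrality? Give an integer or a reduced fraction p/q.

Pairs whose geodesics pass through 6 — 4–2: 1; 4–3: 1; 4–8: 1; 4–1: 1; 2–3: 1; 2–5: 1; 2–8: 1; 2–7: 1; 3–5: 1; 3–8: 1; 3–1: 1; 3–7: 1; 5–8: 1; 5–1: 1 … (+3 more pairs).
All other pairs contribute 0.
Summing the contributions gives betweenness(6) = 17.

17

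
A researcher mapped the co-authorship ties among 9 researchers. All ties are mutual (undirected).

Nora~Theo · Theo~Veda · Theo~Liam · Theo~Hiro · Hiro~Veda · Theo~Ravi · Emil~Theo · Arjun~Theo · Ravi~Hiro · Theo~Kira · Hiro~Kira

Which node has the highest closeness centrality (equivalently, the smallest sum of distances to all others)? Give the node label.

Theo

Farness (sum of distances to all others) for each node — Arjun:15, Emil:15, Hiro:12, Kira:14, Liam:15, Nora:15, Ravi:14, Theo:8, Veda:14.
The smallest farness is 8, for Theo, so Theo has the highest closeness.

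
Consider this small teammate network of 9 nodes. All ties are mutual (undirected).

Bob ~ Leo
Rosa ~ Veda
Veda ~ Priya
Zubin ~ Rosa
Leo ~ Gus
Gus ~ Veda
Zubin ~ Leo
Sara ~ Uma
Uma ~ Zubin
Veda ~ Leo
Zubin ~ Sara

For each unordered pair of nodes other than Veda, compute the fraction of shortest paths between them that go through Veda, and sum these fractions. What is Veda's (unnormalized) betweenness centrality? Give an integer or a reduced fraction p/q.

Pairs whose geodesics pass through Veda — Leo–Rosa: 1/2; Leo–Priya: 1; Sara–Priya: 2/2; Rosa–Bob: 1/2; Rosa–Gus: 1; Rosa–Priya: 1; Zubin–Priya: 2/2; Uma–Priya: 2/2; Bob–Priya: 1; Gus–Priya: 1.
All other pairs contribute 0.
Summing the contributions gives betweenness(Veda) = 9.

9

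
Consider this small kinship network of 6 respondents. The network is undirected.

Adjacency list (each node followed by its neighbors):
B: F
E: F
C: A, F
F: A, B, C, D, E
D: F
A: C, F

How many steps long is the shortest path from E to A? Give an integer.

One shortest route is E – F – A, which uses 2 edges, and E and A are not directly tied, so nothing shorter exists. So d(E,A) = 2.

2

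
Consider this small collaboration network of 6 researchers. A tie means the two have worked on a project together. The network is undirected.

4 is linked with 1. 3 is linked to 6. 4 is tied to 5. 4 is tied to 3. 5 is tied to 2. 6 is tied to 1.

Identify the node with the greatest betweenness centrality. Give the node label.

4

Unnormalized betweenness of each node: 1:3/2, 2:0, 3:3/2, 4:13/2, 5:4, 6:1/2.
4 has the largest value, 13/2, making it the main broker — the node through which the most shortest paths run.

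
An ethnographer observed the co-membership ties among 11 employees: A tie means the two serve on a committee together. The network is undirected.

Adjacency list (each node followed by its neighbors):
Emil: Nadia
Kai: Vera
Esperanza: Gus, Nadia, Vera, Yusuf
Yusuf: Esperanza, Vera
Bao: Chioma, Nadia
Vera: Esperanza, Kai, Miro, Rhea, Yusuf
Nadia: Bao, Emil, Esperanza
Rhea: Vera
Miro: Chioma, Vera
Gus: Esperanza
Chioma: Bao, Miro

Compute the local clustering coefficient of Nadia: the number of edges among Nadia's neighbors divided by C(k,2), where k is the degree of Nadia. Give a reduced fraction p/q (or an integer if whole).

Nadia's neighbors: Bao, Emil, and Esperanza (k = 3).
Possible neighbor pairs: C(3,2) = 3. Edges among them: none → e = 0.
Clustering(Nadia) = 0/3 = 0.

0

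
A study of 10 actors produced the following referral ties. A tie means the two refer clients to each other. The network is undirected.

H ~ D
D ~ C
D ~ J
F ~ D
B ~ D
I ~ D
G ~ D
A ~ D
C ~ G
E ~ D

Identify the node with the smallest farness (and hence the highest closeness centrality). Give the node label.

Farness (sum of distances to all others) for each node — A:17, B:17, C:16, D:9, E:17, F:17, G:16, H:17, I:17, J:17.
The smallest farness is 9, for D, so D has the highest closeness.

D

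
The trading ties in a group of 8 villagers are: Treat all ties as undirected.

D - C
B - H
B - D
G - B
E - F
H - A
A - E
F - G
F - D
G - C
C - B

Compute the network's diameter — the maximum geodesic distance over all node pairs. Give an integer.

3

Eccentricity of each node (its greatest distance to any other): A:3, B:3, C:3, D:3, E:3, F:3, G:3, H:3.
The maximum eccentricity is 3, realized for instance by the pair C–A via C – B – H – A. So the diameter is 3.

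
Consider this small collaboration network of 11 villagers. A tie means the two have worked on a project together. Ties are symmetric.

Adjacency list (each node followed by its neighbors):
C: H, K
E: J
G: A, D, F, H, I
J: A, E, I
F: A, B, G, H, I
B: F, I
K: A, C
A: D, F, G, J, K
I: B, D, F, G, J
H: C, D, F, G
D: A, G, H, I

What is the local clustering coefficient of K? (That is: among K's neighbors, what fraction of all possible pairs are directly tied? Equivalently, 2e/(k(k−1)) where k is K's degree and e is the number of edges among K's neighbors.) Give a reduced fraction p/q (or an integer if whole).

0

K's neighbors: A and C (k = 2).
Possible neighbor pairs: C(2,2) = 1. Edges among them: none → e = 0.
Clustering(K) = 0/1.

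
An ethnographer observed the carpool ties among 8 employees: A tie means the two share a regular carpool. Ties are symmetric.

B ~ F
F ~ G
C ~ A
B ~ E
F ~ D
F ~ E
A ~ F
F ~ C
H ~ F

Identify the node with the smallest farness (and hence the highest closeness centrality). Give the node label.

F

Farness (sum of distances to all others) for each node — A:12, B:12, C:12, D:13, E:12, F:7, G:13, H:13.
The smallest farness is 7, for F, so F has the highest closeness.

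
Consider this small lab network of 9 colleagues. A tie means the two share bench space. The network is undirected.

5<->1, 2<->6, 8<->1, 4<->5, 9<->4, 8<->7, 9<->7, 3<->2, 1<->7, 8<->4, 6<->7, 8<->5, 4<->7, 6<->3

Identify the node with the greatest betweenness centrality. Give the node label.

7

Unnormalized betweenness of each node: 1:4/3, 2:0, 3:0, 4:17/6, 5:1/3, 6:12, 7:101/6, 8:5/3, 9:0.
7 has the largest value, 101/6, making it the main broker — the node through which the most shortest paths run.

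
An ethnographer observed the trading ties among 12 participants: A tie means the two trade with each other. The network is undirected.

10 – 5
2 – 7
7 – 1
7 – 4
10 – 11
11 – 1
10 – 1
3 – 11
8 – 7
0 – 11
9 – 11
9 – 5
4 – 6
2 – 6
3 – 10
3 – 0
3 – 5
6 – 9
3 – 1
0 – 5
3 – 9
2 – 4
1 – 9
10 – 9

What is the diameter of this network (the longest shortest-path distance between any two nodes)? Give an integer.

4

Eccentricity of each node (its greatest distance to any other): 0:4, 1:2, 2:4, 3:3, 4:4, 5:4, 6:3, 7:3, 8:4, 9:3, 10:3, 11:3.
The maximum eccentricity is 4, realized for instance by the pair 5–8 via 5 – 10 – 1 – 7 – 8. So the diameter is 4.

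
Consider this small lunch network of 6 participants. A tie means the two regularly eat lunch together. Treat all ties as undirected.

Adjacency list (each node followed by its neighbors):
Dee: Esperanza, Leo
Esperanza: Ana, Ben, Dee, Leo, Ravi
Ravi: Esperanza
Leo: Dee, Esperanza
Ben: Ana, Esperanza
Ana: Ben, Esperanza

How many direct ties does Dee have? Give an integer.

Dee is directly tied to Esperanza and Leo. That is 2 neighbors, so the degree of Dee is 2.

2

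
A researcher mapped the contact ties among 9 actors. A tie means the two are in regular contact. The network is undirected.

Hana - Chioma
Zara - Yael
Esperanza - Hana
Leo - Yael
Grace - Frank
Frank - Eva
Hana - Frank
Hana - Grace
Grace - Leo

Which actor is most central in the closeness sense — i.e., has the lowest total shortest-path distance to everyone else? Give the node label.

Grace

Farness (sum of distances to all others) for each node — Chioma:22, Esperanza:22, Eva:23, Frank:16, Grace:14, Hana:15, Leo:17, Yael:22, Zara:29.
The smallest farness is 14, for Grace, so Grace has the highest closeness.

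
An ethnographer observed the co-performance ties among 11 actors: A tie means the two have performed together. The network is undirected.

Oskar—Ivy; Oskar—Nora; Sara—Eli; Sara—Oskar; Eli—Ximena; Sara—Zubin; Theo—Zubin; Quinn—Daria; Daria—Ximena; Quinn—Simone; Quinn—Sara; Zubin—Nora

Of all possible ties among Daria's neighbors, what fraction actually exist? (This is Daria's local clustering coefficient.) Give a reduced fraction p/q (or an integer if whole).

0

Daria's neighbors: Quinn and Ximena (k = 2).
Possible neighbor pairs: C(2,2) = 1. Edges among them: none → e = 0.
Clustering(Daria) = 0/1.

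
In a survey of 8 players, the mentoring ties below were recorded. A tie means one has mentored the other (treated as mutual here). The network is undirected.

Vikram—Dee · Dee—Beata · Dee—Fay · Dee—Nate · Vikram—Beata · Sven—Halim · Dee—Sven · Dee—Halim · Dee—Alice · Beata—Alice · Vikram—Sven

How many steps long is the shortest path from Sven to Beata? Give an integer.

2

One shortest route is Sven – Dee – Beata, which uses 2 edges, and Sven and Beata are not directly tied, so nothing shorter exists. So d(Sven,Beata) = 2.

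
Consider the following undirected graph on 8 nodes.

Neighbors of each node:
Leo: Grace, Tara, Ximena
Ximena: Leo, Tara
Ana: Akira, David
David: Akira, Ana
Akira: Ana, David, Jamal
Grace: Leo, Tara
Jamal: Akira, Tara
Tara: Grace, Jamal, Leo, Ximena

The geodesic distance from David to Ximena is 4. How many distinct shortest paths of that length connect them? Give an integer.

The shortest distance is 4, and the only length-4 path is David–Akira–Jamal–Tara–Ximena. So there is exactly 1 shortest path.

1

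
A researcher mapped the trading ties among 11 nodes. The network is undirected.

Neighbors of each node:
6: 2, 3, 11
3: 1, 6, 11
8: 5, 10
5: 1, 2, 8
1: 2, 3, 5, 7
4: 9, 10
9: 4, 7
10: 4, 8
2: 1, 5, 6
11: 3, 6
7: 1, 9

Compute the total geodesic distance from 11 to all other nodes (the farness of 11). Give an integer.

Distances from 11: 1:2, 2:2, 3:1, 4:5, 5:3, 6:1, 7:3, 8:4, 9:4, 10:5.
Sum = 2 + 2 + 1 + 5 + 3 + 1 + 3 + 4 + 4 + 5 = 30.

30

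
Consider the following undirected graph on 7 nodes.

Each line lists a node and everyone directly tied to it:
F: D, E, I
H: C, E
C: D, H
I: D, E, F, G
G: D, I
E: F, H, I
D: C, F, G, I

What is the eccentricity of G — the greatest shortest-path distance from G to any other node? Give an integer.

3

Distances from G: C:2, D:1, E:2, F:2, H:3, I:1.
The largest is 3 (to H), so the eccentricity of G is 3.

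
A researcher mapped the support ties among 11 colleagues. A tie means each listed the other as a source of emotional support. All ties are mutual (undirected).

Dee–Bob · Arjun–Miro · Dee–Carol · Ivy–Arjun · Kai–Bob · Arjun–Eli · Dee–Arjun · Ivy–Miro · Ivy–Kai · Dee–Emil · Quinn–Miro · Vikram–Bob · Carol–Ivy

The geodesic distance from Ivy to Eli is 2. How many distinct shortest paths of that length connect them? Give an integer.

The shortest distance is 2, and the only length-2 path is Ivy–Arjun–Eli. So there is exactly 1 shortest path.

1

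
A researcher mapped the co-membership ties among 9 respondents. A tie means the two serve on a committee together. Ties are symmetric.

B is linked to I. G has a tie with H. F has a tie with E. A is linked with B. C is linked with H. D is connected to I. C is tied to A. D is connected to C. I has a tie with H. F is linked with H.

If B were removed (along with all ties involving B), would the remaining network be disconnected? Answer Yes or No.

No

Even without B, every remaining node can still reach every other (the residual graph is connected), so B is not a cut vertex.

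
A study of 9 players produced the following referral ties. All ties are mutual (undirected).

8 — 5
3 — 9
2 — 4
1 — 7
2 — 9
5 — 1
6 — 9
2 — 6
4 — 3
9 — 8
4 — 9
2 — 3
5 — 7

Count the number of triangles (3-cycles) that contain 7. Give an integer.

1

7's neighbors: 1 and 5.
Neighbor pairs that are themselves tied: 7–1–5. Each forms one triangle with 7, for 1 in total.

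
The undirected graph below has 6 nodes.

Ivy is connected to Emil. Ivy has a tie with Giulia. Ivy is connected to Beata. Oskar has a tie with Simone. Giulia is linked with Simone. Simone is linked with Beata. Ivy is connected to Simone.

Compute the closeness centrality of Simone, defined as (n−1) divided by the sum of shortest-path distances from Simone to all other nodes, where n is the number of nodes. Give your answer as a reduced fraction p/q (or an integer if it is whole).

5/6

Distances from Simone: Beata:1, Emil:2, Giulia:1, Ivy:1, Oskar:1. Sum = 6.
n = 6, so closeness = 5/6.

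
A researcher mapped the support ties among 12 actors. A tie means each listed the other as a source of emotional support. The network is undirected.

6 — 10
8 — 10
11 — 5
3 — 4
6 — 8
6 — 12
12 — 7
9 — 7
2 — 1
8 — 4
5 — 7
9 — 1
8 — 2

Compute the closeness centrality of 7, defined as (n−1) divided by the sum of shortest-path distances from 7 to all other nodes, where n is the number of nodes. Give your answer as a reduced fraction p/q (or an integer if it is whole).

Distances from 7: 1:2, 2:3, 3:5, 4:4, 5:1, 6:2, 8:3, 9:1, 10:3, 11:2, 12:1. Sum = 27.
n = 12, so closeness = 11/27.

11/27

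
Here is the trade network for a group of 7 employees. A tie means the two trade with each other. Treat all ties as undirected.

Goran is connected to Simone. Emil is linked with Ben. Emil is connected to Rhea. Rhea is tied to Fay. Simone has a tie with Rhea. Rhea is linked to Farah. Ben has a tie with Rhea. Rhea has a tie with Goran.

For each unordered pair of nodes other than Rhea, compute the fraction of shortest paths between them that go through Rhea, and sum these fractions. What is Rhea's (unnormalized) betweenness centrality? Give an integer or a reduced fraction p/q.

Pairs whose geodesics pass through Rhea — Fay–Emil: 1; Fay–Farah: 1; Fay–Ben: 1; Fay–Simone: 1; Fay–Goran: 1; Emil–Farah: 1; Emil–Simone: 1; Emil–Goran: 1; Farah–Ben: 1; Farah–Simone: 1; Farah–Goran: 1; Ben–Simone: 1; Ben–Goran: 1.
All other pairs contribute 0.
Summing the contributions gives betweenness(Rhea) = 13.

13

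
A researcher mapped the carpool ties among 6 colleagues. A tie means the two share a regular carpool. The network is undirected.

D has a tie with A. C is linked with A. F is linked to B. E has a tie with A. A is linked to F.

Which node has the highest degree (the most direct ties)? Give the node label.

Degrees — A:4, B:1, C:1, D:1, E:1, F:2.
The maximum is 4, attained only by A.

A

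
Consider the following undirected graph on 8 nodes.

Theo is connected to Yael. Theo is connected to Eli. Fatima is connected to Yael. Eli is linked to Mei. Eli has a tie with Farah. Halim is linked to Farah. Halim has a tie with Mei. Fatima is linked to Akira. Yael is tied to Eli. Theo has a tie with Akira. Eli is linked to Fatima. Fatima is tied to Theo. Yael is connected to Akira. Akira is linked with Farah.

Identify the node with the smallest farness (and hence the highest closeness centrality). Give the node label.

Eli

Farness (sum of distances to all others) for each node — Akira:11, Eli:9, Farah:11, Fatima:11, Halim:15, Mei:13, Theo:11, Yael:11.
The smallest farness is 9, for Eli, so Eli has the highest closeness.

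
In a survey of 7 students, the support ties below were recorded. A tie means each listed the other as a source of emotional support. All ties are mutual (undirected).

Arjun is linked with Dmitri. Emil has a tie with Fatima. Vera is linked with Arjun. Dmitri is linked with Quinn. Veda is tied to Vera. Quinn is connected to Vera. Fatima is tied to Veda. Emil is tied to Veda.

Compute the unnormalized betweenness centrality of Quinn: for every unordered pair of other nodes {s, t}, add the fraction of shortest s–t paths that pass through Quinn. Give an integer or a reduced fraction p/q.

2

Pairs whose geodesics pass through Quinn — Vera–Dmitri: 1/2; Dmitri–Veda: 1/2; Dmitri–Fatima: 1/2; Dmitri–Emil: 1/2.
All other pairs contribute 0.
Summing the contributions gives betweenness(Quinn) = 2.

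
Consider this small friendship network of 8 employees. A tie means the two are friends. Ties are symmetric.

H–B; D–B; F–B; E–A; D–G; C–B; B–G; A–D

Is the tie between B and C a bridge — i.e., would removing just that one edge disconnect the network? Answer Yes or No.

Without the B–C edge there is no alternate route between B and C, so the network disconnects. It is a bridge.

Yes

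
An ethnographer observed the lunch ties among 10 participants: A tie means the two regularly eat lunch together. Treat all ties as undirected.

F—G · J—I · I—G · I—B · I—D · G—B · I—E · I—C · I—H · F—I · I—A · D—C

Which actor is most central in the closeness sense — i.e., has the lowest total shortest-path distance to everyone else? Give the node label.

I

Farness (sum of distances to all others) for each node — A:17, B:16, C:16, D:16, E:17, F:16, G:15, H:17, I:9, J:17.
The smallest farness is 9, for I, so I has the highest closeness.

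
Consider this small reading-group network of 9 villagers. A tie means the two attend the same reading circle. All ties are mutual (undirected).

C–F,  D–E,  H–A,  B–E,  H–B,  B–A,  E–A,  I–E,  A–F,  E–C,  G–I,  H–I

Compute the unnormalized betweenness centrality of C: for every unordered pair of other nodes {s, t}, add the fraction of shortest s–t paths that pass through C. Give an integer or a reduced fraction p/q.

5/3

Pairs whose geodesics pass through C — F–G: 1/3; F–I: 1/3; F–D: 1/2; F–E: 1/2.
All other pairs contribute 0.
Summing the contributions gives betweenness(C) = 5/3.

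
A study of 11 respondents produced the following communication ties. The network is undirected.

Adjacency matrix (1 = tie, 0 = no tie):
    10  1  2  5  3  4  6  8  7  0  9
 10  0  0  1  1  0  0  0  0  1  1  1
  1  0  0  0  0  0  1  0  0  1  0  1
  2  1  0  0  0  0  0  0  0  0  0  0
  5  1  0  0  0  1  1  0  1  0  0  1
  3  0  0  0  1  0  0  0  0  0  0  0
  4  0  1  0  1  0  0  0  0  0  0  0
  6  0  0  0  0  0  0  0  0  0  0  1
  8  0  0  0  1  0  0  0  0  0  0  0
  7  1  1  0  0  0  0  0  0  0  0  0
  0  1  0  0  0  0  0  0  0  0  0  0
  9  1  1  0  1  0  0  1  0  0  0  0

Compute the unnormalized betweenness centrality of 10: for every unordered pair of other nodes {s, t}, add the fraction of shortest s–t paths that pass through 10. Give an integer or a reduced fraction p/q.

21

Pairs whose geodesics pass through 10 — 1–2: 2/2; 1–0: 2/2; 2–5: 1; 2–3: 1; 2–4: 1; 2–6: 1; 2–8: 1; 2–7: 1; 2–0: 1; 2–9: 1; 5–7: 1; 5–0: 1; 3–7: 1; 3–0: 1 … (+8 more pairs).
All other pairs contribute 0.
Summing the contributions gives betweenness(10) = 21.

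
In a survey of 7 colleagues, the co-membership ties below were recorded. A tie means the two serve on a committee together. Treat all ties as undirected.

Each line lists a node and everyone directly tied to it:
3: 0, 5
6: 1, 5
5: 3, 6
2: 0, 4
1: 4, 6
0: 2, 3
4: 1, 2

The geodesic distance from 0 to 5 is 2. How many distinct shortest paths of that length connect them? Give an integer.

1

The shortest distance is 2, and the only length-2 path is 0–3–5. So there is exactly 1 shortest path.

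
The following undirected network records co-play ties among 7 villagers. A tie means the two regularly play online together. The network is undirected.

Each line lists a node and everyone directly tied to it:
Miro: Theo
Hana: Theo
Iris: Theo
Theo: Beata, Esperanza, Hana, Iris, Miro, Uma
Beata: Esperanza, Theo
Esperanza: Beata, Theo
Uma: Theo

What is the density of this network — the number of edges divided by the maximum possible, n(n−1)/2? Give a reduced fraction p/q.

There are 7 edges and 7 nodes, so the maximum possible is C(7,2) = 21.
Density = 7/21 = 1/3.

1/3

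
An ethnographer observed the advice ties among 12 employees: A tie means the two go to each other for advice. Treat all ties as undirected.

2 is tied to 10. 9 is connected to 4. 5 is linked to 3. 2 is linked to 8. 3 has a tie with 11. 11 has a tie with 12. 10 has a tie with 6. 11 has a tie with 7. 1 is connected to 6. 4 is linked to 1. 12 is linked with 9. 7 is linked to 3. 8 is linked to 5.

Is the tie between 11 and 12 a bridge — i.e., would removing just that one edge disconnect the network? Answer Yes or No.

Even without that edge, 11 still reaches 12 via 11 – 3 – 5 – 8 – 2 – 10 – 6 – 1 – 4 – 9 – 12, so the network stays connected. Not a bridge.

No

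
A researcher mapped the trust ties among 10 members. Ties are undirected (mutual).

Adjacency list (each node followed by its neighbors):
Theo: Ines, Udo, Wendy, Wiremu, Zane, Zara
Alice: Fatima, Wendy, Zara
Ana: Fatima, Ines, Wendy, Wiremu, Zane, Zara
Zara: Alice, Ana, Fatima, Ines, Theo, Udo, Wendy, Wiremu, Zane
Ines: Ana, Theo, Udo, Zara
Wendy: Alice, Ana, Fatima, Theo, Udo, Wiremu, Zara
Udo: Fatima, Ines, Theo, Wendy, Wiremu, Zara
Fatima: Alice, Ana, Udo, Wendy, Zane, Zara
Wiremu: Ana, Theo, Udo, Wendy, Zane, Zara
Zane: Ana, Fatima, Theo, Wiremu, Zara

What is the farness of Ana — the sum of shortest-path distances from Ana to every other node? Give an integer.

Distances from Ana: Alice:2, Fatima:1, Ines:1, Theo:2, Udo:2, Wendy:1, Wiremu:1, Zane:1, Zara:1.
Sum = 2 + 1 + 1 + 2 + 2 + 1 + 1 + 1 + 1 = 12.

12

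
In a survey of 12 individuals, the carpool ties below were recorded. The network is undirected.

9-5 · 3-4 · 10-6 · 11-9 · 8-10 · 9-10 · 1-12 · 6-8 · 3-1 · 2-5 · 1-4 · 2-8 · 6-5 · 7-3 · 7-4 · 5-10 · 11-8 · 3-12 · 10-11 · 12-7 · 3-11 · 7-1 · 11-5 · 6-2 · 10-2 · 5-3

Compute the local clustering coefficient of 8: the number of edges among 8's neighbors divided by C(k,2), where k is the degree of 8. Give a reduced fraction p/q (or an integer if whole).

8's neighbors: 2, 6, 10, and 11 (k = 4).
Possible neighbor pairs: C(4,2) = 6. Edges among them: 2–6, 2–10, 6–10, 10–11 → e = 4.
Clustering(8) = 4/6 = 2/3.

2/3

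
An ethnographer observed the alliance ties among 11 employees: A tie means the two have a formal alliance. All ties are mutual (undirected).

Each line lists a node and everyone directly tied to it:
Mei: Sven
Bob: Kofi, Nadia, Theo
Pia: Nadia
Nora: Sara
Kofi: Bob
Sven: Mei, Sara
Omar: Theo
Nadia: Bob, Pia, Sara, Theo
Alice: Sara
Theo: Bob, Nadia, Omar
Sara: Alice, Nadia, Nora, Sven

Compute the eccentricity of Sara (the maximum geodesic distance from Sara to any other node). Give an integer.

3

Distances from Sara: Alice:1, Bob:2, Kofi:3, Mei:2, Nadia:1, Nora:1, Omar:3, Pia:2, Sven:1, Theo:2.
The largest is 3 (to Omar and Kofi), so the eccentricity of Sara is 3.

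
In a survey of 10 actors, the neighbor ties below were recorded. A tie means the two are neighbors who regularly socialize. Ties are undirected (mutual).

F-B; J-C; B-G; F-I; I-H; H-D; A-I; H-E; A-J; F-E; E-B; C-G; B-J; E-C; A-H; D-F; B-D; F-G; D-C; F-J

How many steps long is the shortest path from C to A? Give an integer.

2

One shortest route is C – J – A, which uses 2 edges, and C and A are not directly tied, so nothing shorter exists. So d(C,A) = 2.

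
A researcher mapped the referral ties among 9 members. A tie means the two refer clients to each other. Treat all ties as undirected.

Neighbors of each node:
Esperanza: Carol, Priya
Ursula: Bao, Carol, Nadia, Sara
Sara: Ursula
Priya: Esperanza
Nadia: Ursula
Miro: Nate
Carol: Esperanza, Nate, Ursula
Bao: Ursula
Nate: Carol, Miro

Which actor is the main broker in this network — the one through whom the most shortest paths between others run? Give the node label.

Carol

Unnormalized betweenness of each node: Bao:0, Carol:20, Esperanza:7, Miro:0, Nadia:0, Nate:7, Priya:0, Sara:0, Ursula:18.
Carol has the largest value, 20, making it the main broker — the node through which the most shortest paths run.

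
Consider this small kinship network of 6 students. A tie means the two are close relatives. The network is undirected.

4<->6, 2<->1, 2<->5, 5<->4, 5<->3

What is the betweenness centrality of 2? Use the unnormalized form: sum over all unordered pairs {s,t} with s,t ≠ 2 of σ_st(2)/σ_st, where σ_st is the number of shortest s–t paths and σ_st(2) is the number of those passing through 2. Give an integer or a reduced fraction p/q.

Pairs whose geodesics pass through 2 — 1–6: 1; 1–3: 1; 1–5: 1; 1–4: 1.
All other pairs contribute 0.
Summing the contributions gives betweenness(2) = 4.

4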